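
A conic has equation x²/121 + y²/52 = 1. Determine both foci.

(0 - √69, 0) and (0 + √69, 0)

Center (0, 0). The larger denominator 121 sits under the x-term, so the major axis is horizontal; a² = 121, b² = 52.
c² = a² - b² = 121 - 52 = 69, so c = √69.
Foci lie on the horizontal axis through the center: (h ± c, k).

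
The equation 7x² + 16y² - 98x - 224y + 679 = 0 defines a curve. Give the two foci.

(1, 7) and (13, 7)

Rearranging, 7(x² - 14x) + 16(y² - 14y) = -679.
Complete the square: 7(x - 7)² + 16(y - 7)² = -679 + 343 + 784 = 448
Dividing both sides by 448: (x - 7)²/64 + (y - 7)²/28 = 1
Ellipse, center (7, 7), major axis horizontal; a² = 64, b² = 28.
c² = a² - b² = 64 - 28 = 36, so c = 6.
Foci lie on the horizontal axis through the center: (h ± c, k).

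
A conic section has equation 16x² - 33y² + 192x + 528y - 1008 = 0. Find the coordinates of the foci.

16(x² + 12x) -33(y² - 16y) = 1008
Complete the square: 16(x + 6)² -33(y - 8)² = 1008 + 576 - 2112 = -528
Divide through by -528 to get (y - 8)²/16 - (x + 6)²/33 = 1.
Hyperbola, center (-6, 8), transverse axis vertical; a² = 16, b² = 33.
c² = a² + b² = 16 + 33 = 49, so c = 7.
Foci lie on the vertical axis through the center: (h, k ± c).

(-6, 1) and (-6, 15)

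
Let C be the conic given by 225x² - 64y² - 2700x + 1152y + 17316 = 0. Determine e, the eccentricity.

e = 17/15

Rearranging, 225(x² - 12x) -64(y² - 18y) = -17316.
Complete the square: 225(x - 6)² -64(y - 9)² = -17316 + 8100 - 5184 = -14400
Dividing both sides by -14400: (y - 9)²/225 - (x - 6)²/64 = 1
Hyperbola, center (6, 9), transverse axis vertical; a² = 225, b² = 64.
c² = a² + b² = 289, so c = 17.
e = c/a = 17/15.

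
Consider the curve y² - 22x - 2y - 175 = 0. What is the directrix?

x = -27/2

Only y is squared. Complete the square in y: (y - 1)² = 22(x + 8).
Vertex (-8, 1); 4p = 22 so p = 11/2. Opens right.
Directrix is the vertical line x = h − p = -8 − (11/2) = -27/2.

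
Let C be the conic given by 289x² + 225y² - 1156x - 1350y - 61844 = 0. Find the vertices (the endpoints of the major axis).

Group the x- and y-terms: 289(x² - 4x) + 225(y² - 6y) = 61844
Completing the square gives 289(x - 2)² + 225(y - 3)² = 61844 + 1156 + 2025 = 65025.
Divide through by 65025 to get (x - 2)²/225 + (y - 3)²/289 = 1.
Ellipse, center (2, 3), major axis vertical; a² = 289, b² = 225.
a = 17. Vertices at (h, k ± a).

(2, -14) and (2, 20)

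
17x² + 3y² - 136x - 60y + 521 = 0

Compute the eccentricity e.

e = √238/17

Rearranging, 17(x² - 8x) + 3(y² - 20y) = -521.
Complete the square: 17(x - 4)² + 3(y - 10)² = -521 + 272 + 300 = 51
Dividing both sides by 51: (x - 4)²/3 + (y - 10)²/17 = 1
Ellipse, center (4, 10), major axis vertical; a² = 17, b² = 3.
c² = a² - b² = 14, so c = √14.
e = c/a = √14/√17 = √238/17.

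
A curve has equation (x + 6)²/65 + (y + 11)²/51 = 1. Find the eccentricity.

Center (-6, -11). The larger denominator 65 sits under the x-term, so the major axis is horizontal; a² = 65, b² = 51.
c² = a² - b² = 14, so c = √14.
e = c/a = √14/√65 = √910/65.

e = √910/65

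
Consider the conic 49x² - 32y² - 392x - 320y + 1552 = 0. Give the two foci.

Rearranging, 49(x² - 8x) -32(y² + 10y) = -1552.
Complete the square in x and y: 49(x - 4)² -32(y + 5)² = -1552 + 784 - 800 = -1568
Divide by -1568: (y + 5)²/49 - (x - 4)²/32 = 1
Hyperbola, center (4, -5), transverse axis vertical; a² = 49, b² = 32.
c² = a² + b² = 49 + 32 = 81, so c = 9.
Foci lie on the vertical axis through the center: (h, k ± c).

(4, -14) and (4, 4)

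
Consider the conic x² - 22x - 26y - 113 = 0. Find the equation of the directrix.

Only x is squared. Complete the square in x: (x - 11)² = 26(y + 9).
Vertex (11, -9); 4p = 26 so p = 13/2. Opens up.
Directrix is the horizontal line y = k − p = -9 − (13/2) = -31/2.

y = -31/2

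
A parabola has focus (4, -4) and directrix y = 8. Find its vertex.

(4, 2)

The vertex is the midpoint between the focus and the directrix along the axis of symmetry.
Axis is vertical (directrix is horizontal). Vertex y-coordinate = (-4 + 8)/2 = 2; x-coordinate = 4.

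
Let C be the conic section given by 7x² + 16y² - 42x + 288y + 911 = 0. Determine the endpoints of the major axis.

(-5, -9) and (11, -9)

7(x² - 6x) + 16(y² + 18y) = -911
Complete the square in x and y: 7(x - 3)² + 16(y + 9)² = -911 + 63 + 1296 = 448
Divide through by 448 to get (x - 3)²/64 + (y + 9)²/28 = 1.
Ellipse, center (3, -9), major axis horizontal; a² = 64, b² = 28.
a = 8. Vertices at (h ± a, k).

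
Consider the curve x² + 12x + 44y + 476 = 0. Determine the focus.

(-6, -21)

Only x is squared. Complete the square in x: (x + 6)² = -44(y + 10).
Vertex (-6, -10); 4p = -44 so p = -11. Opens down.
Focus is p units from the vertex along the axis: (h, k + p).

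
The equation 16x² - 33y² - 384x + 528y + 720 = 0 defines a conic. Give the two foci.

(12, 1) and (12, 15)

Group the x- and y-terms: 16(x² - 24x) -33(y² - 16y) = -720
Completing the square gives 16(x - 12)² -33(y - 8)² = -720 + 2304 - 2112 = -528.
Divide through by -528 to get (y - 8)²/16 - (x - 12)²/33 = 1.
Hyperbola, center (12, 8), transverse axis vertical; a² = 16, b² = 33.
c² = a² + b² = 16 + 33 = 49, so c = 7.
Foci lie on the vertical axis through the center: (h, k ± c).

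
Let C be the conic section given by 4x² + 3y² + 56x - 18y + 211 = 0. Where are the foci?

4(x² + 14x) + 3(y² - 6y) = -211
4(x + 7)² + 3(y - 3)² = -211 + 196 + 27 = 12
Divide by 12: (x + 7)²/3 + (y - 3)²/4 = 1
Ellipse, center (-7, 3), major axis vertical; a² = 4, b² = 3.
c² = a² - b² = 4 - 3 = 1, so c = 1.
Foci lie on the vertical axis through the center: (h, k ± c).

(-7, 2) and (-7, 4)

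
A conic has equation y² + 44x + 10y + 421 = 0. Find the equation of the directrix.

Only y is squared. Complete the square in y: (y + 5)² = -44(x + 9).
Vertex (-9, -5); 4p = -44 so p = -11. Opens left.
Directrix is the vertical line x = h − p = -9 − (-11) = 2.

x = 2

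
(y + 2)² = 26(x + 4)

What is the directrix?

Vertex (-4, -2); 4p = 26 so p = 13/2. Opens right.
Directrix is the vertical line x = h − p = -4 − (13/2) = -21/2.

x = -21/2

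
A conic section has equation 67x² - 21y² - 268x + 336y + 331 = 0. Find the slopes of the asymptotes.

√1407/21 and -√1407/21

67(x² - 4x) -21(y² - 16y) = -331
Complete the square: 67(x - 2)² -21(y - 8)² = -331 + 268 - 1344 = -1407
Dividing both sides by -1407: (y - 8)²/67 - (x - 2)²/21 = 1
Hyperbola, center (2, 8), transverse axis vertical; a² = 67, b² = 21.
For a vertical hyperbola the asymptotes have slope ±a/b.
Here that is ±√67/√21 = ±√1407/21.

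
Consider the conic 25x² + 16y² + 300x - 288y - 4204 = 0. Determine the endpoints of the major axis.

Group the x- and y-terms: 25(x² + 12x) + 16(y² - 18y) = 4204
25(x + 6)² + 16(y - 9)² = 4204 + 900 + 1296 = 6400
Divide by 6400: (x + 6)²/256 + (y - 9)²/400 = 1
Ellipse, center (-6, 9), major axis vertical; a² = 400, b² = 256.
a = 20. Vertices at (h, k ± a).

(-6, -11) and (-6, 29)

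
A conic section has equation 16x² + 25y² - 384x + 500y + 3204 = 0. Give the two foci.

(6, -10) and (18, -10)

Collect terms: 16(x² - 24x) + 25(y² + 20y) = -3204
Completing the square gives 16(x - 12)² + 25(y + 10)² = -3204 + 2304 + 2500 = 1600.
Dividing both sides by 1600: (x - 12)²/100 + (y + 10)²/64 = 1
Ellipse, center (12, -10), major axis horizontal; a² = 100, b² = 64.
c² = a² - b² = 100 - 64 = 36, so c = 6.
Foci lie on the horizontal axis through the center: (h ± c, k).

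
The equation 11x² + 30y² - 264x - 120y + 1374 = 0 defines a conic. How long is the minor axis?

Group the x- and y-terms: 11(x² - 24x) + 30(y² - 4y) = -1374
Completing the square gives 11(x - 12)² + 30(y - 2)² = -1374 + 1584 + 120 = 330.
Divide by 330: (x - 12)²/30 + (y - 2)²/11 = 1
Ellipse, center (12, 2), major axis horizontal; a² = 30, b² = 11.
b² = 11 so b = √11; the minor axis has length 2b = 2√11.

2√11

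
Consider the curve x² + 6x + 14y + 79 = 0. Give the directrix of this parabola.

y = -3/2

Only x is squared. Complete the square in x: (x + 3)² = -14(y + 5).
Vertex (-3, -5); 4p = -14 so p = -7/2. Opens down.
Directrix is the horizontal line y = k − p = -5 − (-7/2) = -3/2.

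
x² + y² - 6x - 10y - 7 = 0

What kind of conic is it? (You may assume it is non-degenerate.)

No xy term. Coefficients of x² and y² are A = 1, C = 1.
A = C (same sign) ⇒ circle.

circle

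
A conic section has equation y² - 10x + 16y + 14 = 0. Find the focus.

Only y is squared. Complete the square in y: (y + 8)² = 10(x + 5).
Vertex (-5, -8); 4p = 10 so p = 5/2. Opens right.
Focus is p units from the vertex along the axis: (h + p, k).

(-5/2, -8)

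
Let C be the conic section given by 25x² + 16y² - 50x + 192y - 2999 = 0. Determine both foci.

(1, -15) and (1, 3)

Group the x- and y-terms: 25(x² - 2x) + 16(y² + 12y) = 2999
Complete the square: 25(x - 1)² + 16(y + 6)² = 2999 + 25 + 576 = 3600
Divide by 3600: (x - 1)²/144 + (y + 6)²/225 = 1
Ellipse, center (1, -6), major axis vertical; a² = 225, b² = 144.
c² = a² - b² = 225 - 144 = 81, so c = 9.
Foci lie on the vertical axis through the center: (h, k ± c).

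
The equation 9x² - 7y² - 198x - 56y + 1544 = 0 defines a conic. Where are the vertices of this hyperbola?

(11, -13) and (11, 5)

Group: 9(x² - 22x) -7(y² + 8y) = -1544
Complete the square in x and y: 9(x - 11)² -7(y + 4)² = -1544 + 1089 - 112 = -567
Dividing both sides by -567: (y + 4)²/81 - (x - 11)²/63 = 1
Hyperbola, center (11, -4), transverse axis vertical; a² = 81, b² = 63.
a = 9. Vertices at (h, k ± a).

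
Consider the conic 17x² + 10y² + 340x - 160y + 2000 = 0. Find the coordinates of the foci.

Rearranging, 17(x² + 20x) + 10(y² - 16y) = -2000.
17(x + 10)² + 10(y - 8)² = -2000 + 1700 + 640 = 340
Divide through by 340 to get (x + 10)²/20 + (y - 8)²/34 = 1.
Ellipse, center (-10, 8), major axis vertical; a² = 34, b² = 20.
c² = a² - b² = 34 - 20 = 14, so c = √14.
Foci lie on the vertical axis through the center: (h, k ± c).

(-10, 8 - √14) and (-10, 8 + √14)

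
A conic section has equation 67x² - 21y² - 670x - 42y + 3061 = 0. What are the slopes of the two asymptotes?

67(x² - 10x) -21(y² + 2y) = -3061
67(x - 5)² -21(y + 1)² = -3061 + 1675 - 21 = -1407
Divide through by -1407 to get (y + 1)²/67 - (x - 5)²/21 = 1.
Hyperbola, center (5, -1), transverse axis vertical; a² = 67, b² = 21.
For a vertical hyperbola the asymptotes have slope ±a/b.
Here that is ±√67/√21 = ±√1407/21.

√1407/21 and -√1407/21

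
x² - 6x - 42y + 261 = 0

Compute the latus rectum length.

42

Only x is squared. Complete the square in x: (x - 3)² = 42(y - 6).
Vertex (3, 6); 4p = 42 so p = 21/2. Opens up.
Latus rectum length = |4p| = 42.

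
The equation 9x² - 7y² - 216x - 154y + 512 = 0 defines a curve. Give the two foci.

Collect terms: 9(x² - 24x) -7(y² + 22y) = -512
Completing the square gives 9(x - 12)² -7(y + 11)² = -512 + 1296 - 847 = -63.
Dividing both sides by -63: (y + 11)²/9 - (x - 12)²/7 = 1
Hyperbola, center (12, -11), transverse axis vertical; a² = 9, b² = 7.
c² = a² + b² = 9 + 7 = 16, so c = 4.
Foci lie on the vertical axis through the center: (h, k ± c).

(12, -15) and (12, -7)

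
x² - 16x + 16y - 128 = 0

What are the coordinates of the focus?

Only x is squared. Complete the square in x: (x - 8)² = -16(y - 12).
Vertex (8, 12); 4p = -16 so p = -4. Opens down.
Focus is p units from the vertex along the axis: (h, k + p).

(8, 8)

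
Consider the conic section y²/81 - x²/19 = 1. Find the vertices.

(0, -9) and (0, 9)

Center (0, 0). The positive term is the y-term, so the transverse axis is vertical; a² = 81, b² = 19.
a = 9. Vertices at (h, k ± a).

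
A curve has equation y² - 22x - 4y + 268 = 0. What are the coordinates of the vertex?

(12, 2)

Only y is squared. Complete the square in y: (y - 2)² = 22(x - 12).
Vertex (12, 2); 4p = 22 so p = 11/2. Opens right.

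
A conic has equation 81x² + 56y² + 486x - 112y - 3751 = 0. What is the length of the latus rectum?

112/9

Collect terms: 81(x² + 6x) + 56(y² - 2y) = 3751
Completing the square gives 81(x + 3)² + 56(y - 1)² = 3751 + 729 + 56 = 4536.
Divide by 4536: (x + 3)²/56 + (y - 1)²/81 = 1
Ellipse, center (-3, 1), major axis vertical; a² = 81, b² = 56.
Latus rectum length = 2b²/a = 2·56/9 = 112/9.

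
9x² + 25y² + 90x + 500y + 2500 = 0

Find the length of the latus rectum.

Collect terms: 9(x² + 10x) + 25(y² + 20y) = -2500
Complete the square: 9(x + 5)² + 25(y + 10)² = -2500 + 225 + 2500 = 225
Divide through by 225 to get (x + 5)²/25 + (y + 10)²/9 = 1.
Ellipse, center (-5, -10), major axis horizontal; a² = 25, b² = 9.
Latus rectum length = 2b²/a = 2·9/5 = 18/5.

18/5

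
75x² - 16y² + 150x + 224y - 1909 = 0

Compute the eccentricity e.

e = √91/4

75(x² + 2x) -16(y² - 14y) = 1909
Completing the square gives 75(x + 1)² -16(y - 7)² = 1909 + 75 - 784 = 1200.
Dividing both sides by 1200: (x + 1)²/16 - (y - 7)²/75 = 1
Hyperbola, center (-1, 7), transverse axis horizontal; a² = 16, b² = 75.
c² = a² + b² = 91, so c = √91.
e = c/a = √91/4.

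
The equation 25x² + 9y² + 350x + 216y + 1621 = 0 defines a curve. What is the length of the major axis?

20

Rearranging, 25(x² + 14x) + 9(y² + 24y) = -1621.
Completing the square gives 25(x + 7)² + 9(y + 12)² = -1621 + 1225 + 1296 = 900.
Divide by 900: (x + 7)²/36 + (y + 12)²/100 = 1
Ellipse, center (-7, -12), major axis vertical; a² = 100, b² = 36.
a² = 100 so a = 10; the major axis has length 2a = 20.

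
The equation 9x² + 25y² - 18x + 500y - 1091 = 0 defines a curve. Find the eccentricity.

e = 4/5

9(x² - 2x) + 25(y² + 20y) = 1091
Complete the square in x and y: 9(x - 1)² + 25(y + 10)² = 1091 + 9 + 2500 = 3600
Divide through by 3600 to get (x - 1)²/400 + (y + 10)²/144 = 1.
Ellipse, center (1, -10), major axis horizontal; a² = 400, b² = 144.
c² = a² - b² = 256, so c = 16.
e = c/a = 16/20 = 4/5.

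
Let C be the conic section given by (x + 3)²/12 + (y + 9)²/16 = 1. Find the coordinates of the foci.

Center (-3, -9). The larger denominator 16 sits under the y-term, so the major axis is vertical; a² = 16, b² = 12.
c² = a² - b² = 16 - 12 = 4, so c = 2.
Foci lie on the vertical axis through the center: (h, k ± c).

(-3, -11) and (-3, -7)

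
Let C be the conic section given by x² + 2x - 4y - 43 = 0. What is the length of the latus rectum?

4

Only x is squared. Complete the square in x: (x + 1)² = 4(y + 11).
Vertex (-1, -11); 4p = 4 so p = 1. Opens up.
Latus rectum length = |4p| = 4.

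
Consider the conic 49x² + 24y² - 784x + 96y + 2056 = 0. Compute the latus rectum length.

49(x² - 16x) + 24(y² + 4y) = -2056
Completing the square gives 49(x - 8)² + 24(y + 2)² = -2056 + 3136 + 96 = 1176.
Divide through by 1176 to get (x - 8)²/24 + (y + 2)²/49 = 1.
Ellipse, center (8, -2), major axis vertical; a² = 49, b² = 24.
Latus rectum length = 2b²/a = 2·24/7 = 48/7.

48/7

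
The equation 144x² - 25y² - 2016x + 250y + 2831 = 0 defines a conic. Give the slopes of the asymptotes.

144(x² - 14x) -25(y² - 10y) = -2831
144(x - 7)² -25(y - 5)² = -2831 + 7056 - 625 = 3600
Divide by 3600: (x - 7)²/25 - (y - 5)²/144 = 1
Hyperbola, center (7, 5), transverse axis horizontal; a² = 25, b² = 144.
For a horizontal hyperbola the asymptotes have slope ±b/a.
Here that is ±12/5.

12/5 and -12/5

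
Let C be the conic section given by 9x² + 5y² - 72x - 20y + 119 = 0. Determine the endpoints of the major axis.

(4, -1) and (4, 5)

Group the x- and y-terms: 9(x² - 8x) + 5(y² - 4y) = -119
Complete the square: 9(x - 4)² + 5(y - 2)² = -119 + 144 + 20 = 45
Divide by 45: (x - 4)²/5 + (y - 2)²/9 = 1
Ellipse, center (4, 2), major axis vertical; a² = 9, b² = 5.
a = 3. Vertices at (h, k ± a).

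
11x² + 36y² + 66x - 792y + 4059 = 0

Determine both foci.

(-8, 11) and (2, 11)

Collect terms: 11(x² + 6x) + 36(y² - 22y) = -4059
Complete the square: 11(x + 3)² + 36(y - 11)² = -4059 + 99 + 4356 = 396
Dividing both sides by 396: (x + 3)²/36 + (y - 11)²/11 = 1
Ellipse, center (-3, 11), major axis horizontal; a² = 36, b² = 11.
c² = a² - b² = 36 - 11 = 25, so c = 5.
Foci lie on the horizontal axis through the center: (h ± c, k).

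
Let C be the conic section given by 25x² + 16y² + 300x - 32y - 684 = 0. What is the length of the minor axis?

Group the x- and y-terms: 25(x² + 12x) + 16(y² - 2y) = 684
25(x + 6)² + 16(y - 1)² = 684 + 900 + 16 = 1600
Dividing both sides by 1600: (x + 6)²/64 + (y - 1)²/100 = 1
Ellipse, center (-6, 1), major axis vertical; a² = 100, b² = 64.
b² = 64 so b = 8; the minor axis has length 2b = 16.

16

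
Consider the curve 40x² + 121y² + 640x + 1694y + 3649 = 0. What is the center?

Collect terms: 40(x² + 16x) + 121(y² + 14y) = -3649
Complete the square in x and y: 40(x + 8)² + 121(y + 7)² = -3649 + 2560 + 5929 = 4840
Divide by 4840: (x + 8)²/121 + (y + 7)²/40 = 1
Ellipse with center (-8, -7).

(-8, -7)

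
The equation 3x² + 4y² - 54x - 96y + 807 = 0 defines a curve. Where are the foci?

Group the x- and y-terms: 3(x² - 18x) + 4(y² - 24y) = -807
Complete the square in x and y: 3(x - 9)² + 4(y - 12)² = -807 + 243 + 576 = 12
Divide by 12: (x - 9)²/4 + (y - 12)²/3 = 1
Ellipse, center (9, 12), major axis horizontal; a² = 4, b² = 3.
c² = a² - b² = 4 - 3 = 1, so c = 1.
Foci lie on the horizontal axis through the center: (h ± c, k).

(8, 12) and (10, 12)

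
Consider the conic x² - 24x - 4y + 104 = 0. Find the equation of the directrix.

Only x is squared. Complete the square in x: (x - 12)² = 4(y + 10).
Vertex (12, -10); 4p = 4 so p = 1. Opens up.
Directrix is the horizontal line y = k − p = -10 − (1) = -11.

y = -11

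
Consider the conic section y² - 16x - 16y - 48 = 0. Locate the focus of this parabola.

Only y is squared. Complete the square in y: (y - 8)² = 16(x + 7).
Vertex (-7, 8); 4p = 16 so p = 4. Opens right.
Focus is p units from the vertex along the axis: (h + p, k).

(-3, 8)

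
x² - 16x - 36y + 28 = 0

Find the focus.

(8, 8)

Only x is squared. Complete the square in x: (x - 8)² = 36(y + 1).
Vertex (8, -1); 4p = 36 so p = 9. Opens up.
Focus is p units from the vertex along the axis: (h, k + p).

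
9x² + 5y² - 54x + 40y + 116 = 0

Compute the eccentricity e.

e = 2/3

Group the x- and y-terms: 9(x² - 6x) + 5(y² + 8y) = -116
Complete the square in x and y: 9(x - 3)² + 5(y + 4)² = -116 + 81 + 80 = 45
Divide by 45: (x - 3)²/5 + (y + 4)²/9 = 1
Ellipse, center (3, -4), major axis vertical; a² = 9, b² = 5.
c² = a² - b² = 4, so c = 2.
e = c/a = 2/3.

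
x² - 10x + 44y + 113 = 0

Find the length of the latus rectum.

44

Only x is squared. Complete the square in x: (x - 5)² = -44(y + 2).
Vertex (5, -2); 4p = -44 so p = -11. Opens down.
Latus rectum length = |4p| = 44.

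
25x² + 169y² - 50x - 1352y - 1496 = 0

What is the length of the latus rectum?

25(x² - 2x) + 169(y² - 8y) = 1496
Completing the square gives 25(x - 1)² + 169(y - 4)² = 1496 + 25 + 2704 = 4225.
Dividing both sides by 4225: (x - 1)²/169 + (y - 4)²/25 = 1
Ellipse, center (1, 4), major axis horizontal; a² = 169, b² = 25.
Latus rectum length = 2b²/a = 2·25/13 = 50/13.

50/13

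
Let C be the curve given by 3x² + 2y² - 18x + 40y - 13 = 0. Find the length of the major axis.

Group: 3(x² - 6x) + 2(y² + 20y) = 13
Complete the square: 3(x - 3)² + 2(y + 10)² = 13 + 27 + 200 = 240
Divide through by 240 to get (x - 3)²/80 + (y + 10)²/120 = 1.
Ellipse, center (3, -10), major axis vertical; a² = 120, b² = 80.
a² = 120 so a = 2√30; the major axis has length 2a = 4√30.

4√30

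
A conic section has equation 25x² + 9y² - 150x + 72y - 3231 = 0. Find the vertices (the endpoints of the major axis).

Collect terms: 25(x² - 6x) + 9(y² + 8y) = 3231
Complete the square: 25(x - 3)² + 9(y + 4)² = 3231 + 225 + 144 = 3600
Divide through by 3600 to get (x - 3)²/144 + (y + 4)²/400 = 1.
Ellipse, center (3, -4), major axis vertical; a² = 400, b² = 144.
a = 20. Vertices at (h, k ± a).

(3, -24) and (3, 16)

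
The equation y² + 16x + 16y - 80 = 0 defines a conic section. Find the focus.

Only y is squared. Complete the square in y: (y + 8)² = -16(x - 9).
Vertex (9, -8); 4p = -16 so p = -4. Opens left.
Focus is p units from the vertex along the axis: (h + p, k).

(5, -8)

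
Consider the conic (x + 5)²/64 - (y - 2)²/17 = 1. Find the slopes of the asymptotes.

Center (-5, 2). The positive term is the x-term, so the transverse axis is horizontal; a² = 64, b² = 17.
For a horizontal hyperbola the asymptotes have slope ±b/a.
Here that is ±√17/8.

√17/8 and -√17/8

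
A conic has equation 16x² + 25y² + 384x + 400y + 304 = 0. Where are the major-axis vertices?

(-27, -8) and (3, -8)

Group the x- and y-terms: 16(x² + 24x) + 25(y² + 16y) = -304
Complete the square: 16(x + 12)² + 25(y + 8)² = -304 + 2304 + 1600 = 3600
Dividing both sides by 3600: (x + 12)²/225 + (y + 8)²/144 = 1
Ellipse, center (-12, -8), major axis horizontal; a² = 225, b² = 144.
a = 15. Vertices at (h ± a, k).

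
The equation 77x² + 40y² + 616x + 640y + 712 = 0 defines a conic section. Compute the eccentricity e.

Group the x- and y-terms: 77(x² + 8x) + 40(y² + 16y) = -712
Completing the square gives 77(x + 4)² + 40(y + 8)² = -712 + 1232 + 2560 = 3080.
Divide through by 3080 to get (x + 4)²/40 + (y + 8)²/77 = 1.
Ellipse, center (-4, -8), major axis vertical; a² = 77, b² = 40.
c² = a² - b² = 37, so c = √37.
e = c/a = √37/√77 = √2849/77.

e = √2849/77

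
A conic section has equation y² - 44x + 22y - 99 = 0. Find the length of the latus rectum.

Only y is squared. Complete the square in y: (y + 11)² = 44(x + 5).
Vertex (-5, -11); 4p = 44 so p = 11. Opens right.
Latus rectum length = |4p| = 44.

44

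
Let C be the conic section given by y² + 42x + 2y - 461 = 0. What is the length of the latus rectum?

42

Only y is squared. Complete the square in y: (y + 1)² = -42(x - 11).
Vertex (11, -1); 4p = -42 so p = -21/2. Opens left.
Latus rectum length = |4p| = 42.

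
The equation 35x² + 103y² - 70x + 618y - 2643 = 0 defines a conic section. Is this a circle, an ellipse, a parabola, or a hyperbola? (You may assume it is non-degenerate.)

No xy term. Coefficients of x² and y² are A = 35, C = 103.
A and C have the same sign but A ≠ C ⇒ ellipse.

ellipse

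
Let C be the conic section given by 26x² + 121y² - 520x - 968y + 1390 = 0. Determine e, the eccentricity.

26(x² - 20x) + 121(y² - 8y) = -1390
Complete the square: 26(x - 10)² + 121(y - 4)² = -1390 + 2600 + 1936 = 3146
Divide by 3146: (x - 10)²/121 + (y - 4)²/26 = 1
Ellipse, center (10, 4), major axis horizontal; a² = 121, b² = 26.
c² = a² - b² = 95, so c = √95.
e = c/a = √95/11.

e = √95/11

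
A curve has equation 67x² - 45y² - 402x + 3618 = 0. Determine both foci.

Group: 67(x² - 6x) -45y² = -3618
Complete the square in x and y: 67(x - 3)² -45y² = -3618 + 603 + 0 = -3015
Dividing both sides by -3015: y²/67 - (x - 3)²/45 = 1
Hyperbola, center (3, 0), transverse axis vertical; a² = 67, b² = 45.
c² = a² + b² = 67 + 45 = 112, so c = 4√7.
Foci lie on the vertical axis through the center: (h, k ± c).

(3, 0 - 4√7) and (3, 0 + 4√7)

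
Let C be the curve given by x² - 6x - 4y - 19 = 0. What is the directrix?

y = -8

Only x is squared. Complete the square in x: (x - 3)² = 4(y + 7).
Vertex (3, -7); 4p = 4 so p = 1. Opens up.
Directrix is the horizontal line y = k − p = -7 − (1) = -8.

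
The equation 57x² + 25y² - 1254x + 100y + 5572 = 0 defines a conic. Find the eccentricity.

Collect terms: 57(x² - 22x) + 25(y² + 4y) = -5572
57(x - 11)² + 25(y + 2)² = -5572 + 6897 + 100 = 1425
Divide through by 1425 to get (x - 11)²/25 + (y + 2)²/57 = 1.
Ellipse, center (11, -2), major axis vertical; a² = 57, b² = 25.
c² = a² - b² = 32, so c = 4√2.
e = c/a = 4√2/√57 = 4√114/57.

e = 4√114/57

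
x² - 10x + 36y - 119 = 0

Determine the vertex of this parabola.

(5, 4)

Only x is squared. Complete the square in x: (x - 5)² = -36(y - 4).
Vertex (5, 4); 4p = -36 so p = -9. Opens down.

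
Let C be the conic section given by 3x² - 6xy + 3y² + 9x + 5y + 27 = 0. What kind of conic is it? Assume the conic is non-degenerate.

A = 3, B = -6, C = 3.
Discriminant B² − 4AC = (-6)² − 4·3·3 = 0.
B² − 4AC = 0 ⇒ parabola.

parabola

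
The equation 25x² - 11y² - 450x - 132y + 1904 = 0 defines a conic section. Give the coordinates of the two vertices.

Group: 25(x² - 18x) -11(y² + 12y) = -1904
25(x - 9)² -11(y + 6)² = -1904 + 2025 - 396 = -275
Divide by -275: (y + 6)²/25 - (x - 9)²/11 = 1
Hyperbola, center (9, -6), transverse axis vertical; a² = 25, b² = 11.
a = 5. Vertices at (h, k ± a).

(9, -11) and (9, -1)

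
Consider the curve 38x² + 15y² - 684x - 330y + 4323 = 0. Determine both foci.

(9, 11 - √23) and (9, 11 + √23)

38(x² - 18x) + 15(y² - 22y) = -4323
Complete the square: 38(x - 9)² + 15(y - 11)² = -4323 + 3078 + 1815 = 570
Divide through by 570 to get (x - 9)²/15 + (y - 11)²/38 = 1.
Ellipse, center (9, 11), major axis vertical; a² = 38, b² = 15.
c² = a² - b² = 38 - 15 = 23, so c = √23.
Foci lie on the vertical axis through the center: (h, k ± c).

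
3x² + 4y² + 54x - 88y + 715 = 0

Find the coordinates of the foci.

Group the x- and y-terms: 3(x² + 18x) + 4(y² - 22y) = -715
Completing the square gives 3(x + 9)² + 4(y - 11)² = -715 + 243 + 484 = 12.
Divide through by 12 to get (x + 9)²/4 + (y - 11)²/3 = 1.
Ellipse, center (-9, 11), major axis horizontal; a² = 4, b² = 3.
c² = a² - b² = 4 - 3 = 1, so c = 1.
Foci lie on the horizontal axis through the center: (h ± c, k).

(-10, 11) and (-8, 11)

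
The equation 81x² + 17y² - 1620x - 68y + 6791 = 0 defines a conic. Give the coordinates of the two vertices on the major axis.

(10, -7) and (10, 11)

81(x² - 20x) + 17(y² - 4y) = -6791
Complete the square: 81(x - 10)² + 17(y - 2)² = -6791 + 8100 + 68 = 1377
Divide through by 1377 to get (x - 10)²/17 + (y - 2)²/81 = 1.
Ellipse, center (10, 2), major axis vertical; a² = 81, b² = 17.
a = 9. Vertices at (h, k ± a).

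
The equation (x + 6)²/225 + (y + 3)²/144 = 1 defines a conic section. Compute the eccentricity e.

Center (-6, -3). The larger denominator 225 sits under the x-term, so the major axis is horizontal; a² = 225, b² = 144.
c² = a² - b² = 81, so c = 9.
e = c/a = 9/15 = 3/5.

e = 3/5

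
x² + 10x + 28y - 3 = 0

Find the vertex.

(-5, 1)

Only x is squared. Complete the square in x: (x + 5)² = -28(y - 1).
Vertex (-5, 1); 4p = -28 so p = -7. Opens down.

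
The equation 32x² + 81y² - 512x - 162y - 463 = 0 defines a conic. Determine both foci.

32(x² - 16x) + 81(y² - 2y) = 463
32(x - 8)² + 81(y - 1)² = 463 + 2048 + 81 = 2592
Divide by 2592: (x - 8)²/81 + (y - 1)²/32 = 1
Ellipse, center (8, 1), major axis horizontal; a² = 81, b² = 32.
c² = a² - b² = 81 - 32 = 49, so c = 7.
Foci lie on the horizontal axis through the center: (h ± c, k).

(1, 1) and (15, 1)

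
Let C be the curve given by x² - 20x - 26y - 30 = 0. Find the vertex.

(10, -5)

Only x is squared. Complete the square in x: (x - 10)² = 26(y + 5).
Vertex (10, -5); 4p = 26 so p = 13/2. Opens up.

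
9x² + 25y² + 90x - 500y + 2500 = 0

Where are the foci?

Group: 9(x² + 10x) + 25(y² - 20y) = -2500
9(x + 5)² + 25(y - 10)² = -2500 + 225 + 2500 = 225
Divide through by 225 to get (x + 5)²/25 + (y - 10)²/9 = 1.
Ellipse, center (-5, 10), major axis horizontal; a² = 25, b² = 9.
c² = a² - b² = 25 - 9 = 16, so c = 4.
Foci lie on the horizontal axis through the center: (h ± c, k).

(-9, 10) and (-1, 10)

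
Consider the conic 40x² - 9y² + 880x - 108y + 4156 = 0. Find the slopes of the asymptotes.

Group: 40(x² + 22x) -9(y² + 12y) = -4156
40(x + 11)² -9(y + 6)² = -4156 + 4840 - 324 = 360
Dividing both sides by 360: (x + 11)²/9 - (y + 6)²/40 = 1
Hyperbola, center (-11, -6), transverse axis horizontal; a² = 9, b² = 40.
For a horizontal hyperbola the asymptotes have slope ±b/a.
Here that is ±2√10/3.

2√10/3 and -2√10/3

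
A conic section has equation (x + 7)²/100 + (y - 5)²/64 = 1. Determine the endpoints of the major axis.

(-17, 5) and (3, 5)

Center (-7, 5). The larger denominator 100 sits under the x-term, so the major axis is horizontal; a² = 100, b² = 64.
a = 10. Vertices at (h ± a, k).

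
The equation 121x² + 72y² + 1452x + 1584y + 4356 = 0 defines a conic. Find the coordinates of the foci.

Rearranging, 121(x² + 12x) + 72(y² + 22y) = -4356.
Complete the square in x and y: 121(x + 6)² + 72(y + 11)² = -4356 + 4356 + 8712 = 8712
Divide through by 8712 to get (x + 6)²/72 + (y + 11)²/121 = 1.
Ellipse, center (-6, -11), major axis vertical; a² = 121, b² = 72.
c² = a² - b² = 121 - 72 = 49, so c = 7.
Foci lie on the vertical axis through the center: (h, k ± c).

(-6, -18) and (-6, -4)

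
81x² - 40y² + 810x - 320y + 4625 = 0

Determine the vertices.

Group the x- and y-terms: 81(x² + 10x) -40(y² + 8y) = -4625
Complete the square in x and y: 81(x + 5)² -40(y + 4)² = -4625 + 2025 - 640 = -3240
Divide through by -3240 to get (y + 4)²/81 - (x + 5)²/40 = 1.
Hyperbola, center (-5, -4), transverse axis vertical; a² = 81, b² = 40.
a = 9. Vertices at (h, k ± a).

(-5, -13) and (-5, 5)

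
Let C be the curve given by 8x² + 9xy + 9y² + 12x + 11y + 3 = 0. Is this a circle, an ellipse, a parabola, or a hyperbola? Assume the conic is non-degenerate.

A = 8, B = 9, C = 9.
Discriminant B² − 4AC = 9² − 4·8·9 = -207.
B² − 4AC < 0 ⇒ ellipse.

ellipse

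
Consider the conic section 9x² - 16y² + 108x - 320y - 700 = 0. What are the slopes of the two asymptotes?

3/4 and -3/4

9(x² + 12x) -16(y² + 20y) = 700
Complete the square: 9(x + 6)² -16(y + 10)² = 700 + 324 - 1600 = -576
Divide by -576: (y + 10)²/36 - (x + 6)²/64 = 1
Hyperbola, center (-6, -10), transverse axis vertical; a² = 36, b² = 64.
For a vertical hyperbola the asymptotes have slope ±a/b.
Here that is ±6/8 = ±3/4.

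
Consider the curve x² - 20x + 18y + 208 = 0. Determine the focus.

Only x is squared. Complete the square in x: (x - 10)² = -18(y + 6).
Vertex (10, -6); 4p = -18 so p = -9/2. Opens down.
Focus is p units from the vertex along the axis: (h, k + p).

(10, -21/2)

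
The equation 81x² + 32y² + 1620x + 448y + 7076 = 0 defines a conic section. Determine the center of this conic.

(-10, -7)

81(x² + 20x) + 32(y² + 14y) = -7076
Completing the square gives 81(x + 10)² + 32(y + 7)² = -7076 + 8100 + 1568 = 2592.
Divide through by 2592 to get (x + 10)²/32 + (y + 7)²/81 = 1.
Ellipse with center (-10, -7).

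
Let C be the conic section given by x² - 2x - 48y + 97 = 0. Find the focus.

(1, 14)

Only x is squared. Complete the square in x: (x - 1)² = 48(y - 2).
Vertex (1, 2); 4p = 48 so p = 12. Opens up.
Focus is p units from the vertex along the axis: (h, k + p).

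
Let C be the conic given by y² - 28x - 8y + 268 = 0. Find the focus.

Only y is squared. Complete the square in y: (y - 4)² = 28(x - 9).
Vertex (9, 4); 4p = 28 so p = 7. Opens right.
Focus is p units from the vertex along the axis: (h + p, k).

(16, 4)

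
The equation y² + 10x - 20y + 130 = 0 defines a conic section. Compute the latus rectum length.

Only y is squared. Complete the square in y: (y - 10)² = -10(x + 3).
Vertex (-3, 10); 4p = -10 so p = -5/2. Opens left.
Latus rectum length = |4p| = 10.

10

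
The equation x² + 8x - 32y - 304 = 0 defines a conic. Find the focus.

(-4, -2)

Only x is squared. Complete the square in x: (x + 4)² = 32(y + 10).
Vertex (-4, -10); 4p = 32 so p = 8. Opens up.
Focus is p units from the vertex along the axis: (h, k + p).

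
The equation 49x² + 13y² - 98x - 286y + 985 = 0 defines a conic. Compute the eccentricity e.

e = 6/7

Collect terms: 49(x² - 2x) + 13(y² - 22y) = -985
Complete the square in x and y: 49(x - 1)² + 13(y - 11)² = -985 + 49 + 1573 = 637
Dividing both sides by 637: (x - 1)²/13 + (y - 11)²/49 = 1
Ellipse, center (1, 11), major axis vertical; a² = 49, b² = 13.
c² = a² - b² = 36, so c = 6.
e = c/a = 6/7.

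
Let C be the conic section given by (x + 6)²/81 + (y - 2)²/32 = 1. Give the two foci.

(-13, 2) and (1, 2)

Center (-6, 2). The larger denominator 81 sits under the x-term, so the major axis is horizontal; a² = 81, b² = 32.
c² = a² - b² = 81 - 32 = 49, so c = 7.
Foci lie on the horizontal axis through the center: (h ± c, k).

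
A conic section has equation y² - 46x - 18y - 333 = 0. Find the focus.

Only y is squared. Complete the square in y: (y - 9)² = 46(x + 9).
Vertex (-9, 9); 4p = 46 so p = 23/2. Opens right.
Focus is p units from the vertex along the axis: (h + p, k).

(5/2, 9)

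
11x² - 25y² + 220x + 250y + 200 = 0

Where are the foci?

(-16, 5) and (-4, 5)

11(x² + 20x) -25(y² - 10y) = -200
Complete the square in x and y: 11(x + 10)² -25(y - 5)² = -200 + 1100 - 625 = 275
Dividing both sides by 275: (x + 10)²/25 - (y - 5)²/11 = 1
Hyperbola, center (-10, 5), transverse axis horizontal; a² = 25, b² = 11.
c² = a² + b² = 25 + 11 = 36, so c = 6.
Foci lie on the horizontal axis through the center: (h ± c, k).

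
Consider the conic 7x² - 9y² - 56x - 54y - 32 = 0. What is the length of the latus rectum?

14/3

Group: 7(x² - 8x) -9(y² + 6y) = 32
Completing the square gives 7(x - 4)² -9(y + 3)² = 32 + 112 - 81 = 63.
Divide by 63: (x - 4)²/9 - (y + 3)²/7 = 1
Hyperbola, center (4, -3), transverse axis horizontal; a² = 9, b² = 7.
Latus rectum length = 2b²/a = 2·7/3 = 14/3.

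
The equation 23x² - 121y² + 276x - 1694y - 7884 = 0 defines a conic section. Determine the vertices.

(-17, -7) and (5, -7)

Rearranging, 23(x² + 12x) -121(y² + 14y) = 7884.
Complete the square in x and y: 23(x + 6)² -121(y + 7)² = 7884 + 828 - 5929 = 2783
Divide through by 2783 to get (x + 6)²/121 - (y + 7)²/23 = 1.
Hyperbola, center (-6, -7), transverse axis horizontal; a² = 121, b² = 23.
a = 11. Vertices at (h ± a, k).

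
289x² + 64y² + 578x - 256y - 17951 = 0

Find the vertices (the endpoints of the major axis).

Group: 289(x² + 2x) + 64(y² - 4y) = 17951
Completing the square gives 289(x + 1)² + 64(y - 2)² = 17951 + 289 + 256 = 18496.
Divide through by 18496 to get (x + 1)²/64 + (y - 2)²/289 = 1.
Ellipse, center (-1, 2), major axis vertical; a² = 289, b² = 64.
a = 17. Vertices at (h, k ± a).

(-1, -15) and (-1, 19)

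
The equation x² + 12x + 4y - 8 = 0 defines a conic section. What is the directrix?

y = 12

Only x is squared. Complete the square in x: (x + 6)² = -4(y - 11).
Vertex (-6, 11); 4p = -4 so p = -1. Opens down.
Directrix is the horizontal line y = k − p = 11 − (-1) = 12.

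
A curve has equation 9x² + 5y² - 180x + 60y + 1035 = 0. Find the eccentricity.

e = 2/3

9(x² - 20x) + 5(y² + 12y) = -1035
Complete the square: 9(x - 10)² + 5(y + 6)² = -1035 + 900 + 180 = 45
Divide by 45: (x - 10)²/5 + (y + 6)²/9 = 1
Ellipse, center (10, -6), major axis vertical; a² = 9, b² = 5.
c² = a² - b² = 4, so c = 2.
e = c/a = 2/3.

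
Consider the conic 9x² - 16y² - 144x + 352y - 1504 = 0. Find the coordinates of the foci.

(3, 11) and (13, 11)

Collect terms: 9(x² - 16x) -16(y² - 22y) = 1504
Complete the square: 9(x - 8)² -16(y - 11)² = 1504 + 576 - 1936 = 144
Divide by 144: (x - 8)²/16 - (y - 11)²/9 = 1
Hyperbola, center (8, 11), transverse axis horizontal; a² = 16, b² = 9.
c² = a² + b² = 16 + 9 = 25, so c = 5.
Foci lie on the horizontal axis through the center: (h ± c, k).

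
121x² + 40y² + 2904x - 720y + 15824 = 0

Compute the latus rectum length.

80/11

121(x² + 24x) + 40(y² - 18y) = -15824
Completing the square gives 121(x + 12)² + 40(y - 9)² = -15824 + 17424 + 3240 = 4840.
Divide through by 4840 to get (x + 12)²/40 + (y - 9)²/121 = 1.
Ellipse, center (-12, 9), major axis vertical; a² = 121, b² = 40.
Latus rectum length = 2b²/a = 2·40/11 = 80/11.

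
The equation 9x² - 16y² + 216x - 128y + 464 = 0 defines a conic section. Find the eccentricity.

9(x² + 24x) -16(y² + 8y) = -464
Completing the square gives 9(x + 12)² -16(y + 4)² = -464 + 1296 - 256 = 576.
Divide through by 576 to get (x + 12)²/64 - (y + 4)²/36 = 1.
Hyperbola, center (-12, -4), transverse axis horizontal; a² = 64, b² = 36.
c² = a² + b² = 100, so c = 10.
e = c/a = 10/8 = 5/4.

e = 5/4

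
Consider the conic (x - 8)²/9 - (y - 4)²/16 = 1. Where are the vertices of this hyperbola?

Center (8, 4). The positive term is the x-term, so the transverse axis is horizontal; a² = 9, b² = 16.
a = 3. Vertices at (h ± a, k).

(5, 4) and (11, 4)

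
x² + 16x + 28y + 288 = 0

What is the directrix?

Only x is squared. Complete the square in x: (x + 8)² = -28(y + 8).
Vertex (-8, -8); 4p = -28 so p = -7. Opens down.
Directrix is the horizontal line y = k − p = -8 − (-7) = -1.

y = -1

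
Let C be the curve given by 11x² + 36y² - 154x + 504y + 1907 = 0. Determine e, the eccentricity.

e = 5/6

Rearranging, 11(x² - 14x) + 36(y² + 14y) = -1907.
Completing the square gives 11(x - 7)² + 36(y + 7)² = -1907 + 539 + 1764 = 396.
Divide through by 396 to get (x - 7)²/36 + (y + 7)²/11 = 1.
Ellipse, center (7, -7), major axis horizontal; a² = 36, b² = 11.
c² = a² - b² = 25, so c = 5.
e = c/a = 5/6.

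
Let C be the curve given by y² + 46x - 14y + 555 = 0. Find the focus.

(-45/2, 7)

Only y is squared. Complete the square in y: (y - 7)² = -46(x + 11).
Vertex (-11, 7); 4p = -46 so p = -23/2. Opens left.
Focus is p units from the vertex along the axis: (h + p, k).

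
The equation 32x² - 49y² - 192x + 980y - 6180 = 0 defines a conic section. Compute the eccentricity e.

Collect terms: 32(x² - 6x) -49(y² - 20y) = 6180
Complete the square: 32(x - 3)² -49(y - 10)² = 6180 + 288 - 4900 = 1568
Dividing both sides by 1568: (x - 3)²/49 - (y - 10)²/32 = 1
Hyperbola, center (3, 10), transverse axis horizontal; a² = 49, b² = 32.
c² = a² + b² = 81, so c = 9.
e = c/a = 9/7.

e = 9/7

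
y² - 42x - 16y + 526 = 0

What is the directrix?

x = 1/2

Only y is squared. Complete the square in y: (y - 8)² = 42(x - 11).
Vertex (11, 8); 4p = 42 so p = 21/2. Opens right.
Directrix is the vertical line x = h − p = 11 − (21/2) = 1/2.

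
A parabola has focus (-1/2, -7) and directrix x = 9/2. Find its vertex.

The vertex is the midpoint between the focus and the directrix along the axis of symmetry.
Axis is horizontal (directrix is vertical). Vertex x-coordinate = (-1/2 + 9/2)/2 = 2; y-coordinate = -7.

(2, -7)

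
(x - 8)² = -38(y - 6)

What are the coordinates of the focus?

(8, -7/2)

Vertex (8, 6); 4p = -38 so p = -19/2. Opens down.
Focus is p units from the vertex along the axis: (h, k + p).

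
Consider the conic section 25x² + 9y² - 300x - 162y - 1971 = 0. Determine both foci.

Group: 25(x² - 12x) + 9(y² - 18y) = 1971
Complete the square: 25(x - 6)² + 9(y - 9)² = 1971 + 900 + 729 = 3600
Divide by 3600: (x - 6)²/144 + (y - 9)²/400 = 1
Ellipse, center (6, 9), major axis vertical; a² = 400, b² = 144.
c² = a² - b² = 400 - 144 = 256, so c = 16.
Foci lie on the vertical axis through the center: (h, k ± c).

(6, -7) and (6, 25)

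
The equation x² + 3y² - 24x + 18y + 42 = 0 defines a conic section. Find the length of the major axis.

2√129

Group: (x² - 24x) + 3(y² + 6y) = -42
Complete the square in x and y: (x - 12)² + 3(y + 3)² = -42 + 144 + 27 = 129
Divide through by 129 to get (x - 12)²/129 + (y + 3)²/43 = 1.
Ellipse, center (12, -3), major axis horizontal; a² = 129, b² = 43.
a² = 129 so a = √129; the major axis has length 2a = 2√129.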